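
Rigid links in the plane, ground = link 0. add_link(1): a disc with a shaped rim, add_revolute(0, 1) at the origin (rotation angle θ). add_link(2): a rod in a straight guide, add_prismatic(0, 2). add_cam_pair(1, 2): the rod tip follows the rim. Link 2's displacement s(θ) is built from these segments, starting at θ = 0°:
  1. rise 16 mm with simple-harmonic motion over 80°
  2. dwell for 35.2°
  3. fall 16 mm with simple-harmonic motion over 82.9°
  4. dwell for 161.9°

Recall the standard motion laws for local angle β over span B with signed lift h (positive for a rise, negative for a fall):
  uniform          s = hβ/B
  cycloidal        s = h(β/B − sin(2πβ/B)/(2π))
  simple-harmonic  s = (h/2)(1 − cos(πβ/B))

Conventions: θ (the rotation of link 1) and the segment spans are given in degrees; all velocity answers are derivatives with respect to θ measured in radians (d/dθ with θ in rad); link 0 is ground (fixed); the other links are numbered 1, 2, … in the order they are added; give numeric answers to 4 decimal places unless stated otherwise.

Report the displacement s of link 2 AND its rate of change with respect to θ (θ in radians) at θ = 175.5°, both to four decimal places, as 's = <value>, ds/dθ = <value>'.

segment 1 (0° to 80°, simple-harmonic, h = 16) is passed completely: s = 0.0000 + (16) = 16.0000
segment 2 (80° to 115.2°, dwell): s unchanged at 16.0000
θ = 175.5° falls in segment 3 (115.2° to 198.1°, simple-harmonic, h = -16): β = 175.5 − 115.2 = 60.3°, B = 82.9°; Δs = -16/2·(1 − cos(π·0.7274)) = -13.2410; s = 16.0000 − 13.2410 = 2.7590
velocity in seg [115.2°–198.1°] (simple-harmonic), θ in radians: β = 60.3° = 1.0524 rad, B = 82.9° = 1.4469 rad; ds/dθ = (πh/(2B)) sin(πβ/B) = (π·(-16)/(2·1.4469)) sin(π·0.7274) = -13.123697 mm/rad

s = 2.7590, ds/dθ = -13.1237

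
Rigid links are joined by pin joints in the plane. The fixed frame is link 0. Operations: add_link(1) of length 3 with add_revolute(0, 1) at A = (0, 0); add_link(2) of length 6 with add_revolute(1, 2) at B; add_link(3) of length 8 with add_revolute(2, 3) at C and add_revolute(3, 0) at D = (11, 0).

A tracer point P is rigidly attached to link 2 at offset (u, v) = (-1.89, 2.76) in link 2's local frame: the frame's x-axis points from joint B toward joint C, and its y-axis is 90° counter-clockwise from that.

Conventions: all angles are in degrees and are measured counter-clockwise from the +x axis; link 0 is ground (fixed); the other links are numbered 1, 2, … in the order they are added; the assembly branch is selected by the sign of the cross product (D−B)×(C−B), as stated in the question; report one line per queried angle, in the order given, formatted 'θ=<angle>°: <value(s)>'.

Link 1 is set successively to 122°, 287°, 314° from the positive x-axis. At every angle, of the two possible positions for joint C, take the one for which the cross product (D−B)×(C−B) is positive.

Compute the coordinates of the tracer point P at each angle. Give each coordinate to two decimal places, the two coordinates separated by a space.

A=(0,0), D=(11.00,0)
θ=122°: B = A + 3.00·(cos122°, sin122°) = (-1.5898, 2.5441)
θ=122°: |BD| = 12.8442
θ=122°: circle(B,6.00) ∩ circle(D,8.00): a=5.3321, h=2.7510
θ=122°:   candidates: C₊=(4.1817,4.1845) cross=35.335; C₋=(3.0918,-1.2086) cross=-35.335
θ=122°:   branch + wants cross > 0 → take C=(4.1817,4.1845) (cross=35.335)
θ=122°: ex = (C−B)/|BC| = (0.9619,0.2734); ey = (-0.2734,0.9619)
θ=122°: P = B + -1.89·ex + 2.76·ey = (-4.1623,4.6823)
θ=287°: B = A + 3.00·(cos287°, sin287°) = (0.8771, -2.8689)
θ=287°: |BD| = 10.5216
θ=287°: circle(B,6.00) ∩ circle(D,8.00): a=3.9302, h=4.5336
θ=287°:   candidates: C₊=(3.4222,2.5646) cross=47.701; C₋=(5.8946,-6.1591) cross=-47.701
θ=287°:   branch + wants cross > 0 → take C=(3.4222,2.5646) (cross=47.701)
θ=287°: ex = (C−B)/|BC| = (0.4242,0.9056); ey = (-0.9056,0.4242)
θ=287°: P = B + -1.89·ex + 2.76·ey = (-2.4240,-3.4097)
θ=314°: B = A + 3.00·(cos314°, sin314°) = (2.0840, -2.1580)
θ=314°: |BD| = 9.1735
θ=314°: circle(B,6.00) ∩ circle(D,8.00): a=3.0606, h=5.1607
θ=314°:   candidates: C₊=(3.8446,3.5778) cross=47.341; C₋=(6.2727,-6.4539) cross=-47.341
θ=314°:   branch + wants cross > 0 → take C=(3.8446,3.5778) (cross=47.341)
θ=314°: ex = (C−B)/|BC| = (0.2934,0.9560); ey = (-0.9560,0.2934)
θ=314°: P = B + -1.89·ex + 2.76·ey = (-1.1091,-3.1549)

θ=122°: -4.16 4.68
θ=287°: -2.42 -3.41
θ=314°: -1.11 -3.15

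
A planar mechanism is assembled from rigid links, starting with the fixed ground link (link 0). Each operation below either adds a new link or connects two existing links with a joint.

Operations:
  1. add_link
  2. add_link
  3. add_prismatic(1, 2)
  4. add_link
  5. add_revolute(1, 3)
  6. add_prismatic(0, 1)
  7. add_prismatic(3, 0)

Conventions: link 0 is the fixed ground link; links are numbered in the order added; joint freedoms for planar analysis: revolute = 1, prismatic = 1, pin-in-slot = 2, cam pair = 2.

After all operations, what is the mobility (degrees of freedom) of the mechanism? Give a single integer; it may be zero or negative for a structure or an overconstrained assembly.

link 0 = ground. State L|J1|J2 = 1|0|0
+link1  2|0|0
+link2  3|0|0
P(1,2) f=1→J1  3|1|0
+link3  4|1|0
R(1,3) f=1→J1  4|2|0
P(0,1) f=1→J1  4|3|0
P(3,0) f=1→J1  4|4|0
M = 3(4−1)−2·4−0 = 9−8−0 = 1

M = 1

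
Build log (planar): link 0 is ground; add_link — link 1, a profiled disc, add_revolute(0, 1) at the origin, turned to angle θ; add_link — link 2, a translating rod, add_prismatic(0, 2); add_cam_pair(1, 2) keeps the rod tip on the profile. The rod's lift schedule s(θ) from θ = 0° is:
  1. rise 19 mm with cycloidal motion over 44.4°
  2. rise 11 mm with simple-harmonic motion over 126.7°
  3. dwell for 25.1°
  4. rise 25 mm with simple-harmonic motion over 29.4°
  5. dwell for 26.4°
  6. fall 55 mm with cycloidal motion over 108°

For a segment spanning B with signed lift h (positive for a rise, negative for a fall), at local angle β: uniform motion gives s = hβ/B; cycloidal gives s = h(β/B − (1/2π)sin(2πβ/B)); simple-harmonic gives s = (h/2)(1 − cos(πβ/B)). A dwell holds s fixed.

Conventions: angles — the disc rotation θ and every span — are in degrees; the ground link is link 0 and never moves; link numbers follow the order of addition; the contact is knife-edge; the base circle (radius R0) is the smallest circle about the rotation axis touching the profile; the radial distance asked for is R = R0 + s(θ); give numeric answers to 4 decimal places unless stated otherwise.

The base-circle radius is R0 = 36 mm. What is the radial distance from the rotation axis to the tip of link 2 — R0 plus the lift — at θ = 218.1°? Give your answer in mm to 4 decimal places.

seg 1 [0°–44.4°] cycloidal, h=19: full span → s += 19 → s = 19.0000
seg 2 [44.4°–171.1°] simple-harmonic, h=11: full span → s += 11 → s = 30.0000
seg 3 [171.1°–196.2°] dwell: s stays 30.0000
seg 4 [196.2°–225.6°] simple-harmonic, h=25: θ=218.1° here. β=21.9, B=29.4. 25/2·(1 − cos(π·0.7449)) = 21.1960 → s = 51.1960
R = R0 + s = 36 + 51.1960 = 87.1960

87.1960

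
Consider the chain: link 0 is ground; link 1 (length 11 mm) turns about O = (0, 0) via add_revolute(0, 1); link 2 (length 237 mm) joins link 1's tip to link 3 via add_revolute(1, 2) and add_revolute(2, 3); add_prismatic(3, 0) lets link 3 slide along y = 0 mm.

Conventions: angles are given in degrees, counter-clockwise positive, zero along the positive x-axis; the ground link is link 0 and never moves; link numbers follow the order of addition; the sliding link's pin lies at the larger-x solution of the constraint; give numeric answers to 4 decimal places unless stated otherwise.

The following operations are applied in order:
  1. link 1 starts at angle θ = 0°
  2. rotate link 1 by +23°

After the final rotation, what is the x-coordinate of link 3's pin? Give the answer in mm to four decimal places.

geometry: r = 11 mm, L = 237 mm, e = 0 mm; θ starts at 0°
rotate link 1 by +23°: θ ← 0° +23° = 23°
crank pin P = (r cos θ, r sin θ) = (10.125553, 4.298042)
h = r sin θ − e = 4.298042 − 0 = 4.298042
x = r cos θ + √(L² − h²) = 10.125553 + 236.961024 = 247.086577

247.0866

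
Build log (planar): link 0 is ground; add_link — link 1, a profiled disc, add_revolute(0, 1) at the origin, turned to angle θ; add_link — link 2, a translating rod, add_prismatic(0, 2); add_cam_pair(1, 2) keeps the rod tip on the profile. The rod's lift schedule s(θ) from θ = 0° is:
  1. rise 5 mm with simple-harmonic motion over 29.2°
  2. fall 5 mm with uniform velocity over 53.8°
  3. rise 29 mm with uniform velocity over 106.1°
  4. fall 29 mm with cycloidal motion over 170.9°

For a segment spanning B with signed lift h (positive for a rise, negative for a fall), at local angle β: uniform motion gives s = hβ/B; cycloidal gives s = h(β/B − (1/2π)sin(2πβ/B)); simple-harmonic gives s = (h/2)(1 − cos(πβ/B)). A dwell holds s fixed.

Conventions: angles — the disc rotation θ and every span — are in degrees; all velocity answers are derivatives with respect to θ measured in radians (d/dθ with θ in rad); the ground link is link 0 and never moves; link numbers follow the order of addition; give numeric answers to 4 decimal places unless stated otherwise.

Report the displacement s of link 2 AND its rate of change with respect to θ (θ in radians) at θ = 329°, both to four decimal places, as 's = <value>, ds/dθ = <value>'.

seg 1 [0°–29.2°] simple-harmonic, h=5: full span → s += 5 → s = 5.0000
seg 2 [29.2°–83°] uniform, h=-5: full span → s += -5 → s = 0.0000
seg 3 [83°–189.1°] uniform, h=29: full span → s += 29 → s = 29.0000
seg 4 [189.1°–360°] cycloidal, h=-29: θ=329° here. β=139.9, B=170.9. -29·(0.8186 − sin(2π·0.8186)/(2π)) = -27.9329 → s = 1.0671
velocity in seg [189.1°–360°] (cycloidal), θ in radians: β = 139.9° = 2.4417 rad, B = 170.9° = 2.9828 rad; ds/dθ = (h/B)(1 − cos(2πβ/B)) = ((-29)/2.9828)(1 − cos(2π·0.8186)) = -5.660003 mm/rad

s = 1.0671, ds/dθ = -5.6600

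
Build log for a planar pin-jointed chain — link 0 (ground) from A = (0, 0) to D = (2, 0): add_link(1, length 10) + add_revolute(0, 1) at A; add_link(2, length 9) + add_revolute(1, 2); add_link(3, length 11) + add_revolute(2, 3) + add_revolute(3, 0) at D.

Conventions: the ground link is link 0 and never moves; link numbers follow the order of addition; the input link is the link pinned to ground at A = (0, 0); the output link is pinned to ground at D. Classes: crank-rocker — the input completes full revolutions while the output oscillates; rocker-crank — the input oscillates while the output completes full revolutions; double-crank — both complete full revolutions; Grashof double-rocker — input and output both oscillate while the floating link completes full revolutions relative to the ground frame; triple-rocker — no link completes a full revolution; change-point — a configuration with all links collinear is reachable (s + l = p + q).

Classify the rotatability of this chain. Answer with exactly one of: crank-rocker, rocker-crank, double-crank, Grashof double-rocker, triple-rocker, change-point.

lengths: ground=2, input=10, coupler=9, output=11
sorted: s=2 (shortest), l=11 (longest), p+q=19
s + l = 13 vs p + q = 19
s + l < p + q (Grashof) with shortest = ground link → double-crank

double-crank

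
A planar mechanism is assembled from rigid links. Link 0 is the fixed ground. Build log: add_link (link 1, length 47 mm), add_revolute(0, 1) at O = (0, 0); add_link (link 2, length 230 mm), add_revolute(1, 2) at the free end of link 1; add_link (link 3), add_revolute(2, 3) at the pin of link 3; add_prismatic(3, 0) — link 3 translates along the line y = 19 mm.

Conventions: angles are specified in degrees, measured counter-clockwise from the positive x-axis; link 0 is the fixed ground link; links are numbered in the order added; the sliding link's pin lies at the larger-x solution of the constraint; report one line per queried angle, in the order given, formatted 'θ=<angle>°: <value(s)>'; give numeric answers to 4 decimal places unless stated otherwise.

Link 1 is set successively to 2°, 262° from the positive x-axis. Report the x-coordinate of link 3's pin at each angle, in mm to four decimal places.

geometry: r = 47 mm, L = 230 mm, e = 19 mm
θ=2°: crank pin P = (r cos θ, r sin θ) = (46.971369, 1.640276)
θ=2°: h = r sin θ − e = 1.640276 − 19 = -17.359724
θ=2°: x = r cos θ + √(L² − h²) = 46.971369 + 229.343934 = 276.315303
θ=262°: crank pin P = (r cos θ, r sin θ) = (-6.541136, -46.542599)
θ=262°: h = r sin θ − e = -46.542599 − 19 = -65.542599
θ=262°: x = r cos θ + √(L² − h²) = -6.541136 + 220.463529 = 213.922393

θ=2°: 276.3153
θ=262°: 213.9224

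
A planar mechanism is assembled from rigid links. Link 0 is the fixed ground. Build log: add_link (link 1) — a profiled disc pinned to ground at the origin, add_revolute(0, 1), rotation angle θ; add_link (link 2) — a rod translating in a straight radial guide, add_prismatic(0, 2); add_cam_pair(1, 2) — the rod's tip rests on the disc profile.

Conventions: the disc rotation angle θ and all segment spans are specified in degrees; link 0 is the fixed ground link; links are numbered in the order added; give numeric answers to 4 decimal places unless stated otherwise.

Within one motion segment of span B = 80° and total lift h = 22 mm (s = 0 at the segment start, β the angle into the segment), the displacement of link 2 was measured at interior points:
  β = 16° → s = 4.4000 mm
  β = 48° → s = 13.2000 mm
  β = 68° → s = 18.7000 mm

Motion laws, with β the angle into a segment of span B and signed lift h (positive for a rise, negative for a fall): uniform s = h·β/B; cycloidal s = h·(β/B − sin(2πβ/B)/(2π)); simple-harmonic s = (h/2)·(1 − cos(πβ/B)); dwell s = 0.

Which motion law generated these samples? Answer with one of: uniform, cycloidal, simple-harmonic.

candidates at β/B = r: uniform s = h·r (linear in β); cycloidal s = h·(r − sin(2πr)/(2π)); simple-harmonic s = (h/2)(1 − cos(πr))
β=16°: printed 4.4000 | uniform 4.4000, cycloidal 1.0700, simple-harmonic 2.1008
β=48°: printed 13.2000 | uniform 13.2000, cycloidal 15.2581, simple-harmonic 14.3992
β=68°: printed 18.7000 | uniform 18.7000, cycloidal 21.5327, simple-harmonic 20.8011
only one law matches every sample → uniform

uniform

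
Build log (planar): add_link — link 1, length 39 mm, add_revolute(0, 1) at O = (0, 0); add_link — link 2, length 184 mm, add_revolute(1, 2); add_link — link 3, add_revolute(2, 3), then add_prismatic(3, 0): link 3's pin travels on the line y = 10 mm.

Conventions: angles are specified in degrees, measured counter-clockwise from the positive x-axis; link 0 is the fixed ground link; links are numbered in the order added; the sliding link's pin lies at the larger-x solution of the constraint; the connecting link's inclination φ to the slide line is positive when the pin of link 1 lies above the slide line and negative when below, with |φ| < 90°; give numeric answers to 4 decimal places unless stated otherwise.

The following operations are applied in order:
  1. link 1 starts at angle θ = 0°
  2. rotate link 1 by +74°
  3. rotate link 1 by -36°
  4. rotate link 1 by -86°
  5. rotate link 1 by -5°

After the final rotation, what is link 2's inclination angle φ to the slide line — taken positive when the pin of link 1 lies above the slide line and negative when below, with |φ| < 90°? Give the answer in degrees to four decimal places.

geometry: r = 39 mm, L = 184 mm, e = 10 mm; θ starts at 0°
rotate link 1 by +74°: θ ← 0° +74° = 74°
rotate link 1 by -36°: θ ← 74° -36° = 38°
rotate link 1 by -86°: θ ← 38° -86° = -48°
rotate link 1 by -5°: θ ← -48° -5° = -53°
h = r sin θ − e = -31.146785 − 10 = -41.146785
sin φ = h / L = -41.146785 / 184 = -0.22362383
φ = arcsin(-0.22362383) = -12.921968°

-12.9220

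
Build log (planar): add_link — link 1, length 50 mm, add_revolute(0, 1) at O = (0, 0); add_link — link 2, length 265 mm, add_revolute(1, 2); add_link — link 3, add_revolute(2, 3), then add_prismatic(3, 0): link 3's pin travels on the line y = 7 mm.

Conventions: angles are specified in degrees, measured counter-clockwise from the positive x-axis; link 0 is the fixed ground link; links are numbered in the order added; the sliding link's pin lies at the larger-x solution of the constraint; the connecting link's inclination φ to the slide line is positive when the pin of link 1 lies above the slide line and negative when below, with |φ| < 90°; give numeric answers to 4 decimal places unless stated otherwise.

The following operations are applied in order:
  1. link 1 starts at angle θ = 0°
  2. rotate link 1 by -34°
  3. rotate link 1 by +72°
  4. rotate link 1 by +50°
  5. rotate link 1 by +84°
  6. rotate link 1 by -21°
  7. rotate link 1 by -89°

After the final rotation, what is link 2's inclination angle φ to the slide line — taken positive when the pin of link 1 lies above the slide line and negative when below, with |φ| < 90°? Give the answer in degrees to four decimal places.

geometry: r = 50 mm, L = 265 mm, e = 7 mm; θ starts at 0°
rotate link 1 by -34°: θ ← 0° -34° = -34°
rotate link 1 by +72°: θ ← -34° +72° = 38°
rotate link 1 by +50°: θ ← 38° +50° = 88°
rotate link 1 by +84°: θ ← 88° +84° = 172°
rotate link 1 by -21°: θ ← 172° -21° = 151°
rotate link 1 by -89°: θ ← 151° -89° = 62°
h = r sin θ − e = 44.147380 − 7 = 37.147380
sin φ = h / L = 37.147380 / 265 = 0.14017879
φ = arcsin(0.14017879) = 8.058192°

8.0582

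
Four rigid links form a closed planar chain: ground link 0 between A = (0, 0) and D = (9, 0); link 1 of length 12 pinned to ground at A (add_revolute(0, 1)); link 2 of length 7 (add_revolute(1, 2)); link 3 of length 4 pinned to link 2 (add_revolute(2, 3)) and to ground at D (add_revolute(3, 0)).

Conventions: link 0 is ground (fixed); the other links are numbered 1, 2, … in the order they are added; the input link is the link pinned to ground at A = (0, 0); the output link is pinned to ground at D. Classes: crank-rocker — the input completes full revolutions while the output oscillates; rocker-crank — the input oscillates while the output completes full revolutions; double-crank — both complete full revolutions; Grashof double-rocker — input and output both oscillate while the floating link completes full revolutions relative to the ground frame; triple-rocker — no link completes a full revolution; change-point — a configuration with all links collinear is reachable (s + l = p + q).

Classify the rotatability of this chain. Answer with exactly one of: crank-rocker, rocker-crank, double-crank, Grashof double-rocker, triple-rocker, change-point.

lengths: ground=9, input=12, coupler=7, output=4
sorted: s=4 (shortest), l=12 (longest), p+q=16
s + l = 16 vs p + q = 16
s + l = p + q → change-point (collinear configuration reachable)

change-point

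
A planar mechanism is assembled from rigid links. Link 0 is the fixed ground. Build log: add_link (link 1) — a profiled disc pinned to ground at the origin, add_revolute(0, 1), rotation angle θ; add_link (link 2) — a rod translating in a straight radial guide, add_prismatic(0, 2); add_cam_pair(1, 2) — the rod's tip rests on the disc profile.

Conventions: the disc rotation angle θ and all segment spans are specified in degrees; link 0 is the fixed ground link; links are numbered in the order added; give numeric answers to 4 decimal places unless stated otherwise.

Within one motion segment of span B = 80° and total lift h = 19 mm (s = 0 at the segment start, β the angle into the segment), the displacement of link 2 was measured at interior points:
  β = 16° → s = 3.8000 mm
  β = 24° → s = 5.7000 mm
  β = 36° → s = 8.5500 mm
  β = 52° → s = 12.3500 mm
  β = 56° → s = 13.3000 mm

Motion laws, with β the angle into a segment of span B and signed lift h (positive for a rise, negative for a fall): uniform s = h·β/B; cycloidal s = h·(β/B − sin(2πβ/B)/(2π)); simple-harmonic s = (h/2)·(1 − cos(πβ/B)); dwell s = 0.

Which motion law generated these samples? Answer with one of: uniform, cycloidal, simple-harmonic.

candidates at β/B = r: uniform s = h·r (linear in β); cycloidal s = h·(r − sin(2πr)/(2π)); simple-harmonic s = (h/2)(1 − cos(πr))
β=16°: printed 3.8000 | uniform 3.8000, cycloidal 0.9241, simple-harmonic 1.8143
β=24°: printed 5.7000 | uniform 5.7000, cycloidal 2.8241, simple-harmonic 3.9160
β=36°: printed 8.5500 | uniform 8.5500, cycloidal 7.6155, simple-harmonic 8.0139
β=52°: printed 12.3500 | uniform 12.3500, cycloidal 14.7964, simple-harmonic 13.8129
β=56°: printed 13.3000 | uniform 13.3000, cycloidal 16.1759, simple-harmonic 15.0840
only one law matches every sample → uniform

uniform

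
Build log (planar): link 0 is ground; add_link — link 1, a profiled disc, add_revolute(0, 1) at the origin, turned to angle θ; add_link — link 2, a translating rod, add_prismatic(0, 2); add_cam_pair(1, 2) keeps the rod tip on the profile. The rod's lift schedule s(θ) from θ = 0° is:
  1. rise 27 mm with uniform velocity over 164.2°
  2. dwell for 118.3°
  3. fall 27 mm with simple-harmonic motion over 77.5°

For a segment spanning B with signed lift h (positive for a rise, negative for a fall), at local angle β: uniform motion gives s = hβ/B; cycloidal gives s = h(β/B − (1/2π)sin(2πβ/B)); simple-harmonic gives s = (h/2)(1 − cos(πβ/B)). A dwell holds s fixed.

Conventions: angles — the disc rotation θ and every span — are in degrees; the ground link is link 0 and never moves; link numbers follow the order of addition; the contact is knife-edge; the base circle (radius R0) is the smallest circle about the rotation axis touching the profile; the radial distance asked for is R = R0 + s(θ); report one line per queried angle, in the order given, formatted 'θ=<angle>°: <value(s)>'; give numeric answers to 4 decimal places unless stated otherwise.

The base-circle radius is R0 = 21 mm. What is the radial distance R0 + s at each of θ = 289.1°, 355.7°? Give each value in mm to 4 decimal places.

seg 1 [0°–164.2°] uniform, h=27: full span → s += 27 → s = 27.0000
seg 2 [164.2°–282.5°] dwell: s stays 27.0000
seg 3 [282.5°–360°] simple-harmonic, h=-27: θ=289.1° here. β=6.6, B=77.5. -27/2·(1 − cos(π·0.0852)) = -0.4803 → s = 26.5197
seg 3 [282.5°–360°] simple-harmonic, h=-27: θ=355.7° here. β=73.2, B=77.5. -27/2·(1 − cos(π·0.9445)) = -26.7954 → s = 0.2046
θ=289.1°: R = R0 + s = 21 + 26.5197 = 47.5197
θ=355.7°: R = R0 + s = 21 + 0.2046 = 21.2046

θ=289.1°: 47.5197
θ=355.7°: 21.2046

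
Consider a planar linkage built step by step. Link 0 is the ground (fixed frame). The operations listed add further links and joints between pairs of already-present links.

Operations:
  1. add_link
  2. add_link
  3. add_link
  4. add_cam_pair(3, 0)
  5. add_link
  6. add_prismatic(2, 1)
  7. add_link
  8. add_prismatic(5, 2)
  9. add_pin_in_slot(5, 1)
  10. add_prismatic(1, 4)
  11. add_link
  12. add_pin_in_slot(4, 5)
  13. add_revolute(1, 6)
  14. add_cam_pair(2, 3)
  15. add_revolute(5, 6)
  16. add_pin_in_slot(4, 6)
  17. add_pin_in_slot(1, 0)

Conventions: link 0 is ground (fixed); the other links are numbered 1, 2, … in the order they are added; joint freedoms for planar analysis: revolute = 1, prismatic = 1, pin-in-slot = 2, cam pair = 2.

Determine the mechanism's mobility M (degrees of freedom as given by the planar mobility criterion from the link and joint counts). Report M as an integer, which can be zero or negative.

ground; <1,0,0>
#1 <2,0,0>
#2 <3,0,0>
#3 <4,0,0>
C:3↔0 J2 <4,0,1>
#4 <5,0,1>
P:2↔1 J1 <5,1,1>
#5 <6,1,1>
P:5↔2 J1 <6,2,1>
PS:5↔1 J2 <6,2,2>
P:1↔4 J1 <6,3,2>
#6 <7,3,2>
PS:4↔5 J2 <7,3,3>
R:1↔6 J1 <7,4,3>
C:2↔3 J2 <7,4,4>
R:5↔6 J1 <7,5,4>
PS:4↔6 J2 <7,5,5>
PS:1↔0 J2 <7,5,6>
3×6 − 2×5 − 1×6 = 2

M = 2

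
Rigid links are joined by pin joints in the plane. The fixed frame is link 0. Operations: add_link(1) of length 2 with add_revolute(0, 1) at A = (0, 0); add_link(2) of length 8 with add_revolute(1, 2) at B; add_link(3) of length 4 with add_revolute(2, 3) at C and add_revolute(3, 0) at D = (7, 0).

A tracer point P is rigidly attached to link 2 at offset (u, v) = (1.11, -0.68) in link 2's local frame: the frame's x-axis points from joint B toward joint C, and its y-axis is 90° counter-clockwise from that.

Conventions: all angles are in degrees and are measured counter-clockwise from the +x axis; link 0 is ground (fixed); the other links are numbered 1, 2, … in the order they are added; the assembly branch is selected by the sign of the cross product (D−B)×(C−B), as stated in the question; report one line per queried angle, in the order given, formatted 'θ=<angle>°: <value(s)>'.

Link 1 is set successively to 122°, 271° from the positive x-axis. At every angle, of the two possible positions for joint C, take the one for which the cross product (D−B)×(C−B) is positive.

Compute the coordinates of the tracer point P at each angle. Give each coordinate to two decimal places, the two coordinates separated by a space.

A=(0,0), D=(7.00,0)
θ=122°: B = A + 2.00·(cos122°, sin122°) = (-1.0598, 1.6961)
θ=122°: |BD| = 8.2364
θ=122°: circle(B,8.00) ∩ circle(D,4.00): a=7.0321, h=3.8144
θ=122°:   candidates: C₊=(6.6070,3.9806) cross=31.417; C₋=(5.0360,-3.4847) cross=-31.417
θ=122°:   branch + wants cross > 0 → take C=(6.6070,3.9806) (cross=31.417)
θ=122°: ex = (C−B)/|BC| = (0.9584,0.2856); ey = (-0.2856,0.9584)
θ=122°: P = B + 1.11·ex + -0.68·ey = (0.1981,1.3614)
θ=271°: B = A + 2.00·(cos271°, sin271°) = (0.0349, -1.9997)
θ=271°: |BD| = 7.2465
θ=271°: circle(B,8.00) ∩ circle(D,4.00): a=6.9352, h=3.9879
θ=271°:   candidates: C₊=(5.6003,3.7471) cross=28.898; C₋=(7.8013,-3.9189) cross=-28.898
θ=271°:   branch + wants cross > 0 → take C=(5.6003,3.7471) (cross=28.898)
θ=271°: ex = (C−B)/|BC| = (0.6957,0.7184); ey = (-0.7184,0.6957)
θ=271°: P = B + 1.11·ex + -0.68·ey = (1.2956,-1.6754)

θ=122°: 0.20 1.36
θ=271°: 1.30 -1.68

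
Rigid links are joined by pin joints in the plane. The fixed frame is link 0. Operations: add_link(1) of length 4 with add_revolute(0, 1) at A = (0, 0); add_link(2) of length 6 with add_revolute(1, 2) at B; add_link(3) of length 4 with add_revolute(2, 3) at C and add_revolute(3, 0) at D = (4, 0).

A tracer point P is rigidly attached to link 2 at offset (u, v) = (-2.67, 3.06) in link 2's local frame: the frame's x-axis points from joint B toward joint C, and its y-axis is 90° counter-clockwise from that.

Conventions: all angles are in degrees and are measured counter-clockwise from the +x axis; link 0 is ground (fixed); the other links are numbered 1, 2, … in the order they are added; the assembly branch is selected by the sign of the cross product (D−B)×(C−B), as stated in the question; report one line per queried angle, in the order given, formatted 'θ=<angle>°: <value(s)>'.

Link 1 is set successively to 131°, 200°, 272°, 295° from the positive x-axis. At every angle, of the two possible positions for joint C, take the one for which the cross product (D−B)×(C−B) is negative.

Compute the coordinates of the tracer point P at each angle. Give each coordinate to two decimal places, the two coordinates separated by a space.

A=(0,0), D=(4.00,0)
θ=131°: B = A + 4.00·(cos131°, sin131°) = (-2.6242, 3.0188)
θ=131°: |BD| = 7.2797
θ=131°: circle(B,6.00) ∩ circle(D,4.00): a=5.0135, h=3.2961
θ=131°:   candidates: C₊=(3.3048,3.9391) cross=23.995; C₋=(0.5710,-2.0596) cross=-23.995
θ=131°:   branch - wants cross < 0 → take C=(0.5710,-2.0596) (cross=-23.995)
θ=131°: ex = (C−B)/|BC| = (0.5325,-0.8464); ey = (0.8464,0.5325)
θ=131°: P = B + -2.67·ex + 3.06·ey = (-1.4561,6.9083)
θ=200°: B = A + 4.00·(cos200°, sin200°) = (-3.7588, -1.3681)
θ=200°: |BD| = 7.8785
θ=200°: circle(B,6.00) ∩ circle(D,4.00): a=5.2085, h=2.9785
θ=200°:   candidates: C₊=(0.8534,2.4696) cross=23.466; C₋=(1.8878,-3.3969) cross=-23.466
θ=200°:   branch - wants cross < 0 → take C=(1.8878,-3.3969) (cross=-23.466)
θ=200°: ex = (C−B)/|BC| = (0.9411,-0.3381); ey = (0.3381,0.9411)
θ=200°: P = B + -2.67·ex + 3.06·ey = (-5.2368,2.4145)
θ=272°: B = A + 4.00·(cos272°, sin272°) = (0.1396, -3.9976)
θ=272°: |BD| = 5.5573
θ=272°: circle(B,6.00) ∩ circle(D,4.00): a=4.5781, h=3.8783
θ=272°:   candidates: C₊=(0.5300,1.9897) cross=21.553; C₋=(6.1096,-3.3985) cross=-21.553
θ=272°:   branch - wants cross < 0 → take C=(6.1096,-3.3985) (cross=-21.553)
θ=272°: ex = (C−B)/|BC| = (0.9950,0.0999); ey = (-0.0999,0.9950)
θ=272°: P = B + -2.67·ex + 3.06·ey = (-2.8226,-1.2195)
θ=295°: B = A + 4.00·(cos295°, sin295°) = (1.6905, -3.6252)
θ=295°: |BD| = 4.2984
θ=295°: circle(B,6.00) ∩ circle(D,4.00): a=4.4756, h=3.9961
θ=295°:   candidates: C₊=(0.7250,2.2966) cross=17.177; C₋=(7.4655,-1.9976) cross=-17.177
θ=295°:   branch - wants cross < 0 → take C=(7.4655,-1.9976) (cross=-17.177)
θ=295°: ex = (C−B)/|BC| = (0.9625,0.2713); ey = (-0.2713,0.9625)
θ=295°: P = B + -2.67·ex + 3.06·ey = (-1.7095,-1.4043)

θ=131°: -1.46 6.91
θ=200°: -5.24 2.41
θ=272°: -2.82 -1.22
θ=295°: -1.71 -1.40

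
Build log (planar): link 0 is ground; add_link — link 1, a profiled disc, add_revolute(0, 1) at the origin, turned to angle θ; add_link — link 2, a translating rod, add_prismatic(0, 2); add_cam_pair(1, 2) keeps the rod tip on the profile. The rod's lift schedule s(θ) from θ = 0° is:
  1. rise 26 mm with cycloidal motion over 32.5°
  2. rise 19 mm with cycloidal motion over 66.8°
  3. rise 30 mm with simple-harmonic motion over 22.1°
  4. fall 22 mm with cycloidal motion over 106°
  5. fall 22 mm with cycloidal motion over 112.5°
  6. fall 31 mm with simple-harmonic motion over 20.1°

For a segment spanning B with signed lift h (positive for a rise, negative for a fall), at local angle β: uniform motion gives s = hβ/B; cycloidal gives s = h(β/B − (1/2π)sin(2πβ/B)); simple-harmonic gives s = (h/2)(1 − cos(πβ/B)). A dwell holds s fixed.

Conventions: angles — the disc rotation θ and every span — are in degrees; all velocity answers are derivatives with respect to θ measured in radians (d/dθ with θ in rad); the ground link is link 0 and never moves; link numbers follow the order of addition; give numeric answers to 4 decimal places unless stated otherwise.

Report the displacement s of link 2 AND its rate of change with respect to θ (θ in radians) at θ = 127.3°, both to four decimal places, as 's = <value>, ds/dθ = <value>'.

seg 1 [0°–32.5°] cycloidal, h=26: full span → s += 26 → s = 26.0000
seg 2 [32.5°–99.3°] cycloidal, h=19: full span → s += 19 → s = 45.0000
seg 3 [99.3°–121.4°] simple-harmonic, h=30: full span → s += 30 → s = 75.0000
seg 4 [121.4°–227.4°] cycloidal, h=-22: θ=127.3° here. β=5.9, B=106. -22·(0.0557 − sin(2π·0.0557)/(2π)) = -0.0248 → s = 74.9752
velocity in seg [121.4°–227.4°] (cycloidal), θ in radians: β = 5.9° = 0.1030 rad, B = 106° = 1.8500 rad; ds/dθ = (h/B)(1 − cos(2πβ/B)) = ((-22)/1.8500)(1 − cos(2π·0.0557)) = -0.719831 mm/rad

s = 74.9752, ds/dθ = -0.7198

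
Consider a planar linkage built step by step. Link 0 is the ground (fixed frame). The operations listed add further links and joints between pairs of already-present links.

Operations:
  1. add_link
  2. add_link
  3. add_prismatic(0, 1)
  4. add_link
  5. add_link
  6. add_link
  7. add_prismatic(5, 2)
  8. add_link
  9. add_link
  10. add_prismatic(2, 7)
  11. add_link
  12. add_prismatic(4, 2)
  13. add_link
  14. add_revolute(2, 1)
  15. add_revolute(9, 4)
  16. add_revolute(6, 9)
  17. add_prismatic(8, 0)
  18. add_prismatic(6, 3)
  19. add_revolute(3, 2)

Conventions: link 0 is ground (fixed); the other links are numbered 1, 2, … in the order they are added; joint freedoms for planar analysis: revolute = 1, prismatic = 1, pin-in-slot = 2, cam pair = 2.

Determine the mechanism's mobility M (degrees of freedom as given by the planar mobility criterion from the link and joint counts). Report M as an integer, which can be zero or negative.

L=1 J1=0 J2=0
add link → L=2 J1=0 J2=0
add link → L=3 J1=0 J2=0
P@0,1 dof=1 J1 → L=3 J1=1 J2=0
add link → L=4 J1=1 J2=0
add link → L=5 J1=1 J2=0
add link → L=6 J1=1 J2=0
P@5,2 dof=1 J1 → L=6 J1=2 J2=0
add link → L=7 J1=2 J2=0
add link → L=8 J1=2 J2=0
P@2,7 dof=1 J1 → L=8 J1=3 J2=0
add link → L=9 J1=3 J2=0
P@4,2 dof=1 J1 → L=9 J1=4 J2=0
add link → L=10 J1=4 J2=0
R@2,1 dof=1 J1 → L=10 J1=5 J2=0
R@9,4 dof=1 J1 → L=10 J1=6 J2=0
R@6,9 dof=1 J1 → L=10 J1=7 J2=0
P@8,0 dof=1 J1 → L=10 J1=8 J2=0
P@6,3 dof=1 J1 → L=10 J1=9 J2=0
R@3,2 dof=1 J1 → L=10 J1=10 J2=0
M=3(L−1)−2J1−J2=3·9−2·10−0=7

M = 7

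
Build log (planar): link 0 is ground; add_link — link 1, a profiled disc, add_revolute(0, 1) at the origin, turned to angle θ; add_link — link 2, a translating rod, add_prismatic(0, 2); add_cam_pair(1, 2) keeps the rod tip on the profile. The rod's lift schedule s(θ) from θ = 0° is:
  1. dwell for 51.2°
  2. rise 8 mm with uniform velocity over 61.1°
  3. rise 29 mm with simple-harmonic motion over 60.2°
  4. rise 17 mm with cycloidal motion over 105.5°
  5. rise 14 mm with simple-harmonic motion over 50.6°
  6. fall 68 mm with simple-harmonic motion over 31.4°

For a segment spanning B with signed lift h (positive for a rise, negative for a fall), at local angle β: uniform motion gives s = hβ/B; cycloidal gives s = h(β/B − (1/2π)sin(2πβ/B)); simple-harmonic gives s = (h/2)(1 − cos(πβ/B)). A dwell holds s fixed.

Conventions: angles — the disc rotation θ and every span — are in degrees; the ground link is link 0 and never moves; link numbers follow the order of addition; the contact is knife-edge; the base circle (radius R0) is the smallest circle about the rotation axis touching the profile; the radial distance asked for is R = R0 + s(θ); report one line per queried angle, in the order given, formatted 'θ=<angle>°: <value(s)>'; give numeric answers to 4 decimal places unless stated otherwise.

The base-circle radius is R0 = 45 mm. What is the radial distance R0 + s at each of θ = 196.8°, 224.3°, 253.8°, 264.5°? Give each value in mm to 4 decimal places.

seg 1 [0°–51.2°] dwell: s stays 0.0000
seg 2 [51.2°–112.3°] uniform, h=8: full span → s += 8 → s = 8.0000
seg 3 [112.3°–172.5°] simple-harmonic, h=29: full span → s += 29 → s = 37.0000
seg 4 [172.5°–278°] cycloidal, h=17: θ=196.8° here. β=24.3, B=105.5. 17·(0.2303 − sin(2π·0.2303)/(2π)) = 1.2306 → s = 38.2306
seg 4 [172.5°–278°] cycloidal, h=17: θ=224.3° here. β=51.8, B=105.5. 17·(0.4910 − sin(2π·0.4910)/(2π)) = 8.1939 → s = 45.1939
seg 4 [172.5°–278°] cycloidal, h=17: θ=253.8° here. β=81.3, B=105.5. 17·(0.7706 − sin(2π·0.7706)/(2π)) = 15.7834 → s = 52.7834
seg 4 [172.5°–278°] cycloidal, h=17: θ=264.5° here. β=92, B=105.5. 17·(0.8720 − sin(2π·0.8720)/(2π)) = 16.7731 → s = 53.7731
θ=196.8°: R = R0 + s = 45 + 38.2306 = 83.2306
θ=224.3°: R = R0 + s = 45 + 45.1939 = 90.1939
θ=253.8°: R = R0 + s = 45 + 52.7834 = 97.7834
θ=264.5°: R = R0 + s = 45 + 53.7731 = 98.7731

θ=196.8°: 83.2306
θ=224.3°: 90.1939
θ=253.8°: 97.7834
θ=264.5°: 98.7731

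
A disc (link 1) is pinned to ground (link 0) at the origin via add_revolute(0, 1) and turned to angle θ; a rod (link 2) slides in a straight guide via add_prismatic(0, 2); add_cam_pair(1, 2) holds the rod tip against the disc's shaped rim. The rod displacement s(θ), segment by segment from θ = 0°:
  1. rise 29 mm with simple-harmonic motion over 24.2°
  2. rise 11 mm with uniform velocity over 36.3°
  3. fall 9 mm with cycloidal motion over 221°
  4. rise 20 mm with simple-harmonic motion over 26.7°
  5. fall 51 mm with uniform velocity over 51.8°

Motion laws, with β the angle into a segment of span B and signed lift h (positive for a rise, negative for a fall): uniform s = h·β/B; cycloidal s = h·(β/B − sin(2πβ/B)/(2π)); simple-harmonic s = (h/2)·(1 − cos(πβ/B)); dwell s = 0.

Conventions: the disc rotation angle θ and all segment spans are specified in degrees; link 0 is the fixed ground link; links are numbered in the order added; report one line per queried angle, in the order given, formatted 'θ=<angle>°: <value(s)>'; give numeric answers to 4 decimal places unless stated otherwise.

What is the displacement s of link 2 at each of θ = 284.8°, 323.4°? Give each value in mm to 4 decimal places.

segment 1 (0° to 24.2°, simple-harmonic, h = 29) is passed completely: s = 0.0000 + (29) = 29.0000
segment 2 (24.2° to 60.5°, uniform, h = 11) is passed completely: s = 29.0000 + (11) = 40.0000
segment 3 (60.5° to 281.5°, cycloidal, h = -9) is passed completely: s = 40.0000 + (-9) = 31.0000
θ = 284.8° falls in segment 4 (281.5° to 308.2°, simple-harmonic, h = 20): β = 284.8 − 281.5 = 3.3°, B = 26.7°; Δs = 20/2·(1 − cos(π·0.1236)) = 0.7444; s = 31.0000 + 0.7444 = 31.7444
segment 4 (281.5° to 308.2°, simple-harmonic, h = 20) is passed completely: s = 31.0000 + (20) = 51.0000
θ = 323.4° falls in segment 5 (308.2° to 360°, uniform, h = -51): β = 323.4 − 308.2 = 15.2°, B = 51.8°; Δs = -51·15.2/51.8 = -14.9653; s = 51.0000 − 14.9653 = 36.0347

θ=284.8°: 31.7444
θ=323.4°: 36.0347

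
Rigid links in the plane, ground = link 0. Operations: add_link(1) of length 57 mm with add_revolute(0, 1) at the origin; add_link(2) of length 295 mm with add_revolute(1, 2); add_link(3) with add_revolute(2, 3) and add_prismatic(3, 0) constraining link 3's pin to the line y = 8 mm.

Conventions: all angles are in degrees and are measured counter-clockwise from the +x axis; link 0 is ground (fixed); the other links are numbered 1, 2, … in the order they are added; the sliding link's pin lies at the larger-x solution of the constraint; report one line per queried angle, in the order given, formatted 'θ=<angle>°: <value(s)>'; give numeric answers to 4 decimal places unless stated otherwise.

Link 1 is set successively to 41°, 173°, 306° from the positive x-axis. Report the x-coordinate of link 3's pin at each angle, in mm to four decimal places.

geometry: r = 57 mm, L = 295 mm, e = 8 mm
θ=41°: crank pin P = (r cos θ, r sin θ) = (43.018446, 37.395365)
θ=41°: h = r sin θ − e = 37.395365 − 8 = 29.395365
θ=41°: x = r cos θ + √(L² − h²) = 43.018446 + 293.531791 = 336.550237
θ=173°: crank pin P = (r cos θ, r sin θ) = (-56.575131, 6.946553)
θ=173°: h = r sin θ − e = 6.946553 − 8 = -1.053447
θ=173°: x = r cos θ + √(L² − h²) = -56.575131 + 294.998119 = 238.422988
θ=306°: crank pin P = (r cos θ, r sin θ) = (33.503759, -46.113969)
θ=306°: h = r sin θ − e = -46.113969 − 8 = -54.113969
θ=306°: x = r cos θ + √(L² − h²) = 33.503759 + 289.994273 = 323.498032

θ=41°: 336.5502
θ=173°: 238.4230
θ=306°: 323.4980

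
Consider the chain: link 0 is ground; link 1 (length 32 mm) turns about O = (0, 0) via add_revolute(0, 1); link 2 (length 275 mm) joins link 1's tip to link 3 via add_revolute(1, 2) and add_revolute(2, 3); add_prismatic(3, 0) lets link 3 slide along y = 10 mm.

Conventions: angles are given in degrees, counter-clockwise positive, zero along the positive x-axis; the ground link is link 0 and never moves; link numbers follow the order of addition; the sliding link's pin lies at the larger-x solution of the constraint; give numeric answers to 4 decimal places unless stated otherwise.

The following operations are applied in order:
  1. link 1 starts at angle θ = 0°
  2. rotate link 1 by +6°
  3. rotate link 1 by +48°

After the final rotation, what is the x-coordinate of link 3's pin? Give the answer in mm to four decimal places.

geometry: r = 32 mm, L = 275 mm, e = 10 mm; θ starts at 0°
rotate link 1 by +6°: θ ← 0° +6° = 6°
rotate link 1 by +48°: θ ← 6° +48° = 54°
crank pin P = (r cos θ, r sin θ) = (18.809128, 25.888544)
h = r sin θ − e = 25.888544 − 10 = 15.888544
x = r cos θ + √(L² − h²) = 18.809128 + 274.540624 = 293.349752

293.3498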